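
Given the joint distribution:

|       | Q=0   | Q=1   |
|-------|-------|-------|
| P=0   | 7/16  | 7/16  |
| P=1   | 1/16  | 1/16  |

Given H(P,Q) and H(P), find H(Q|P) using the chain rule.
From the chain rule: H(P,Q) = H(P) + H(Q|P)
Therefore: H(Q|P) = H(P,Q) - H(P)

H(P,Q) = -[(7/16)·log₂(7/16) + (7/16)·log₂(7/16) + (1/16)·log₂(1/16) + (1/16)·log₂(1/16)]
  = 0.5218 + 0.5218 + 0.2500 + 0.2500
  = 1.5436 bits
Marginal P(P) (row sums):
  P(P=0) = 7/16 + 7/16 = 7/8
  P(P=1) = 1/16 + 1/16 = 1/8
H(P) = -[(7/8)·log₂(7/8) + (1/8)·log₂(1/8)]
  = 0.1686 + 0.3750
  = 0.5436 bits

H(Q|P) = 1.5436 - 0.5436 = 1.0000 bits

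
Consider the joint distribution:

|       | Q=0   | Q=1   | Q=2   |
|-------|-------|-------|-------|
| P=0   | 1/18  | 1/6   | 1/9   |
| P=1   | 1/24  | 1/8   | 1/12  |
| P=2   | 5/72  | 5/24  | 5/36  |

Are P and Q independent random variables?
Marginal P(P) (row sums):
  P(P=0) = 1/18 + 1/6 + 1/9 = 1/3
  P(P=1) = 1/24 + 1/8 + 1/12 = 1/4
  P(P=2) = 5/72 + 5/24 + 5/36 = 5/12
Marginal P(Q) (column sums):
  P(Q=0) = 1/18 + 1/24 + 5/72 = 1/6
  P(Q=1) = 1/6 + 1/8 + 5/24 = 1/2
  P(Q=2) = 1/9 + 1/12 + 5/36 = 1/3

P and Q are independent iff P(P=i,Q=j) = P(P=i)·P(Q=j) for every cell.
  P(P=0)·P(Q=0) = 1/3 × 1/6 = 1/18 = P(P=0,Q=0) ✓
  P(P=0)·P(Q=1) = 1/3 × 1/2 = 1/6 = P(P=0,Q=1) ✓
  P(P=0)·P(Q=2) = 1/3 × 1/3 = 1/9 = P(P=0,Q=2) ✓
  P(P=1)·P(Q=0) = 1/4 × 1/6 = 1/24 = P(P=1,Q=0) ✓
  P(P=1)·P(Q=1) = 1/4 × 1/2 = 1/8 = P(P=1,Q=1) ✓
  P(P=1)·P(Q=2) = 1/4 × 1/3 = 1/12 = P(P=1,Q=2) ✓
  P(P=2)·P(Q=0) = 5/12 × 1/6 = 5/72 = P(P=2,Q=0) ✓
  P(P=2)·P(Q=1) = 5/12 × 1/2 = 5/24 = P(P=2,Q=1) ✓
  P(P=2)·P(Q=2) = 5/12 × 1/3 = 5/36 = P(P=2,Q=2) ✓

Yes, P and Q are independent: every cell factors, so I(P;Q) = 0 bits.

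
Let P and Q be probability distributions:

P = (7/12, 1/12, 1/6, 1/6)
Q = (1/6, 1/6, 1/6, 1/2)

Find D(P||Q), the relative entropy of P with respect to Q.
D(P||Q) = Σ P(i) log₂(P(i)/Q(i))
  i=0: (7/12) × log₂((7/12)/(1/6)) = (7/12) × log₂(7/2) = 1.0543
  i=1: (1/12) × log₂((1/12)/(1/6)) = (1/12) × log₂(1/2) = -0.0833
  i=2: (1/6) × log₂((1/6)/(1/6)) = (1/6) × log₂(1) = 0.0000
  i=3: (1/6) × log₂((1/6)/(1/2)) = (1/6) × log₂(1/3) = -0.2642
D(P||Q) = 1.0543 - 0.0833 + 0.0000 - 0.2642
  = 0.7068 bits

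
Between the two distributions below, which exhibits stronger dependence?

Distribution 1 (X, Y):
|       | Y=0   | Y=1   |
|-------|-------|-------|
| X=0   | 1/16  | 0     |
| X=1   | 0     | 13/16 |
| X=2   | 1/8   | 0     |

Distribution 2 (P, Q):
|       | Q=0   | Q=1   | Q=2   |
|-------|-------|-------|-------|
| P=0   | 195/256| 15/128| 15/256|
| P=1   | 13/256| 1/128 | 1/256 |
Distribution 1 (X, Y):
Marginal P(X) (row sums):
  P(X=0) = 1/16 + 0 = 1/16
  P(X=1) = 0 + 13/16 = 13/16
  P(X=2) = 1/8 + 0 = 1/8
Marginal P(Y) (column sums):
  P(Y=0) = 1/16 + 0 + 1/8 = 3/16
  P(Y=1) = 0 + 13/16 + 0 = 13/16

H(X) = -[(1/16)·log₂(1/16) + (13/16)·log₂(13/16) + (1/8)·log₂(1/8)]
  = 0.2500 + 0.2434 + 0.3750
  = 0.8684 bits
H(Y) = -[(3/16)·log₂(3/16) + (13/16)·log₂(13/16)]
  = 0.4528 + 0.2434
  = 0.6962 bits
H(X,Y) = -[(1/16)·log₂(1/16) + (13/16)·log₂(13/16) + (1/8)·log₂(1/8)]
  = 0.2500 + 0.2434 + 0.3750
  = 0.8684 bits

I(X;Y) = H(X) + H(Y) - H(X,Y)
  = 0.8684 + 0.6962 - 0.8684
  = 0.6962 bits

Distribution 2 (P, Q):
Marginal P(P) (row sums):
  P(P=0) = 195/256 + 15/128 + 15/256 = 15/16
  P(P=1) = 13/256 + 1/128 + 1/256 = 1/16
Marginal P(Q) (column sums):
  P(Q=0) = 195/256 + 13/256 = 13/16
  P(Q=1) = 15/128 + 1/128 = 1/8
  P(Q=2) = 15/256 + 1/256 = 1/16

H(P) = -[(15/16)·log₂(15/16) + (1/16)·log₂(1/16)]
  = 0.0873 + 0.2500
  = 0.3373 bits
H(Q) = -[(13/16)·log₂(13/16) + (1/8)·log₂(1/8) + (1/16)·log₂(1/16)]
  = 0.2434 + 0.3750 + 0.2500
  = 0.8684 bits
H(P,Q) = -[(195/256)·log₂(195/256) + (15/128)·log₂(15/128) + (15/256)·log₂(15/256) + (13/256)·log₂(13/256) + (1/128)·log₂(1/128) + (1/256)·log₂(1/256)]
  = 0.2991 + 0.3625 + 0.2398 + 0.2183 + 0.0547 + 0.0313
  = 1.2057 bits

I(P;Q) = H(P) + H(Q) - H(P,Q)
  = 0.3373 + 0.8684 - 1.2057
  = 0.0000 bits

I(X;Y) = 0.6962 bits > I(P;Q) = 0.0000 bits, so (X, Y) has the higher mutual information (stronger dependence).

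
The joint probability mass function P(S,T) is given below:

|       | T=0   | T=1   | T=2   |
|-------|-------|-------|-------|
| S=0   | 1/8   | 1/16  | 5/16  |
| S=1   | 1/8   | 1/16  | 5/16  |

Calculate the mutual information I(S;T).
Marginal P(S) (row sums):
  P(S=0) = 1/8 + 1/16 + 5/16 = 1/2
  P(S=1) = 1/8 + 1/16 + 5/16 = 1/2
Marginal P(T) (column sums):
  P(T=0) = 1/8 + 1/8 = 1/4
  P(T=1) = 1/16 + 1/16 = 1/8
  P(T=2) = 5/16 + 5/16 = 5/8

H(S) = -[(1/2)·log₂(1/2) + (1/2)·log₂(1/2)]
  = 0.5000 + 0.5000
  = 1.0000 bits
H(T) = -[(1/4)·log₂(1/4) + (1/8)·log₂(1/8) + (5/8)·log₂(5/8)]
  = 0.5000 + 0.3750 + 0.4238
  = 1.2988 bits
H(S,T) = -[(1/8)·log₂(1/8) + (1/16)·log₂(1/16) + (5/16)·log₂(5/16) + (1/8)·log₂(1/8) + (1/16)·log₂(1/16) + (5/16)·log₂(5/16)]
  = 0.3750 + 0.2500 + 0.5244 + 0.3750 + 0.2500 + 0.5244
  = 2.2988 bits

I(S;T) = H(S) + H(T) - H(S,T)
  = 1.0000 + 1.2988 - 2.2988
  = 0.0000 bits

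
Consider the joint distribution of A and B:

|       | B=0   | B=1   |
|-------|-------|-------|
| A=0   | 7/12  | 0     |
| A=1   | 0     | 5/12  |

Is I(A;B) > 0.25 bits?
Marginal P(A) (row sums):
  P(A=0) = 7/12 + 0 = 7/12
  P(A=1) = 0 + 5/12 = 5/12
Marginal P(B) (column sums):
  P(B=0) = 7/12 + 0 = 7/12
  P(B=1) = 0 + 5/12 = 5/12

H(A) = -[(7/12)·log₂(7/12) + (5/12)·log₂(5/12)]
  = 0.4536 + 0.5263
  = 0.9799 bits
H(B) = -[(7/12)·log₂(7/12) + (5/12)·log₂(5/12)]
  = 0.4536 + 0.5263
  = 0.9799 bits
H(A,B) = -[(7/12)·log₂(7/12) + (5/12)·log₂(5/12)]
  = 0.4536 + 0.5263
  = 0.9799 bits

I(A;B) = H(A) + H(B) - H(A,B)
  = 0.9799 + 0.9799 - 0.9799
  = 0.9799 bits

Yes. I(A;B) = 0.9799 bits, which is > 0.25 bits.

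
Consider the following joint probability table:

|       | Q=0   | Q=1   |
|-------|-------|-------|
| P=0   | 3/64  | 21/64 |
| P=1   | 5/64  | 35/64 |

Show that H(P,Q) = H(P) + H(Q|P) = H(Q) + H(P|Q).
Marginal P(P) (row sums):
  P(P=0) = 3/64 + 21/64 = 3/8
  P(P=1) = 5/64 + 35/64 = 5/8
Marginal P(Q) (column sums):
  P(Q=0) = 3/64 + 5/64 = 1/8
  P(Q=1) = 21/64 + 35/64 = 7/8

Decomposition 1: H(P) + H(Q|P)
H(P) = -[(3/8)·log₂(3/8) + (5/8)·log₂(5/8)]
  = 0.5306 + 0.4238
  = 0.9544 bits
H(Q|P) = -Σ P(P,Q)·log₂ P(Q|P), where P(Q|P) = P(P,Q) / P(P)
  (P=0,Q=0): P(Q|P) = (3/64)/(3/8) = 1/8;  -(3/64)·log₂(1/8) = 0.1406
  (P=0,Q=1): P(Q|P) = (21/64)/(3/8) = 7/8;  -(21/64)·log₂(7/8) = 0.0632
  (P=1,Q=0): P(Q|P) = (5/64)/(5/8) = 1/8;  -(5/64)·log₂(1/8) = 0.2344
  (P=1,Q=1): P(Q|P) = (35/64)/(5/8) = 7/8;  -(35/64)·log₂(7/8) = 0.1054
H(Q|P) = 0.1406 + 0.0632 + 0.2344 + 0.1054
  = 0.5436 bits
H(P) + H(Q|P) = 0.9544 + 0.5436 = 1.4980 bits

Decomposition 2: H(Q) + H(P|Q)
H(Q) = -[(1/8)·log₂(1/8) + (7/8)·log₂(7/8)]
  = 0.3750 + 0.1686
  = 0.5436 bits
H(P|Q) = -Σ P(P,Q)·log₂ P(P|Q), where P(P|Q) = P(P,Q) / P(Q)
  (P=0,Q=0): P(P|Q) = (3/64)/(1/8) = 3/8;  -(3/64)·log₂(3/8) = 0.0663
  (P=0,Q=1): P(P|Q) = (21/64)/(7/8) = 3/8;  -(21/64)·log₂(3/8) = 0.4643
  (P=1,Q=0): P(P|Q) = (5/64)/(1/8) = 5/8;  -(5/64)·log₂(5/8) = 0.0530
  (P=1,Q=1): P(P|Q) = (35/64)/(7/8) = 5/8;  -(35/64)·log₂(5/8) = 0.3708
H(P|Q) = 0.0663 + 0.4643 + 0.0530 + 0.3708
  = 0.9544 bits
H(Q) + H(P|Q) = 0.5436 + 0.9544 = 1.4980 bits

Direct computation of the joint entropy:
H(P,Q) = -[(3/64)·log₂(3/64) + (21/64)·log₂(21/64) + (5/64)·log₂(5/64) + (35/64)·log₂(35/64)]
  = 0.2070 + 0.5275 + 0.2873 + 0.4762
  = 1.4980 bits

All three agree: H(P,Q) = 1.4980 bits ✓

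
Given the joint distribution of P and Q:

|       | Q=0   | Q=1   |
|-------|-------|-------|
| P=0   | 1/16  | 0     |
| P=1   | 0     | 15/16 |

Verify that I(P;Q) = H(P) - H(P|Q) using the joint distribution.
Left side, from I(P;Q) = H(P) + H(Q) - H(P,Q):
Marginal P(P) (row sums):
  P(P=0) = 1/16 + 0 = 1/16
  P(P=1) = 0 + 15/16 = 15/16
Marginal P(Q) (column sums):
  P(Q=0) = 1/16 + 0 = 1/16
  P(Q=1) = 0 + 15/16 = 15/16

H(P) = -[(1/16)·log₂(1/16) + (15/16)·log₂(15/16)]
  = 0.2500 + 0.0873
  = 0.3373 bits
H(Q) = -[(1/16)·log₂(1/16) + (15/16)·log₂(15/16)]
  = 0.2500 + 0.0873
  = 0.3373 bits
H(P,Q) = -[(1/16)·log₂(1/16) + (15/16)·log₂(15/16)]
  = 0.2500 + 0.0873
  = 0.3373 bits

I(P;Q) = H(P) + H(Q) - H(P,Q)
  = 0.3373 + 0.3373 - 0.3373
  = 0.3373 bits

Right side, with H(P|Q) computed directly from the conditional probabilities:
H(P|Q) = -Σ P(P,Q)·log₂ P(P|Q), where P(P|Q) = P(P,Q) / P(Q)
  (cells with P(P,Q) = 0 contribute 0)
  (P=0,Q=0): P(P|Q) = (1/16)/(1/16) = 1;  -(1/16)·log₂(1) = 0.0000
  (P=1,Q=1): P(P|Q) = (15/16)/(15/16) = 1;  -(15/16)·log₂(1) = 0.0000
H(P|Q) = 0.0000 + 0.0000
  = 0.0000 bits
H(P) - H(P|Q) = 0.3373 - 0.0000 = 0.3373 bits

Both sides equal 0.3373 bits, so I(P;Q) = H(P) - H(P|Q) ✓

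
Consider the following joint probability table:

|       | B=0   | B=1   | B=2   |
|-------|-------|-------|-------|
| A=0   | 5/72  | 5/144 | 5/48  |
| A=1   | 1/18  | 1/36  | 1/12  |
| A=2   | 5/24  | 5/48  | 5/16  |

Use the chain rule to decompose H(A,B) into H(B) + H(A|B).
By the chain rule: H(A,B) = H(B) + H(A|B)

Marginal P(B) (column sums):
  P(B=0) = 5/72 + 1/18 + 5/24 = 1/3
  P(B=1) = 5/144 + 1/36 + 5/48 = 1/6
  P(B=2) = 5/48 + 1/12 + 5/16 = 1/2
H(B) = -[(1/3)·log₂(1/3) + (1/6)·log₂(1/6) + (1/2)·log₂(1/2)]
  = 0.5283 + 0.4308 + 0.5000
  = 1.4591 bits
H(A|B) = -Σ P(A,B)·log₂ P(A|B), where P(A|B) = P(A,B) / P(B)
  (A=0,B=0): P(A|B) = (5/72)/(1/3) = 5/24;  -(5/72)·log₂(5/24) = 0.1572
  (A=0,B=1): P(A|B) = (5/144)/(1/6) = 5/24;  -(5/144)·log₂(5/24) = 0.0786
  (A=0,B=2): P(A|B) = (5/48)/(1/2) = 5/24;  -(5/48)·log₂(5/24) = 0.2357
  (A=1,B=0): P(A|B) = (1/18)/(1/3) = 1/6;  -(1/18)·log₂(1/6) = 0.1436
  (A=1,B=1): P(A|B) = (1/36)/(1/6) = 1/6;  -(1/36)·log₂(1/6) = 0.0718
  (A=1,B=2): P(A|B) = (1/12)/(1/2) = 1/6;  -(1/12)·log₂(1/6) = 0.2154
  (A=2,B=0): P(A|B) = (5/24)/(1/3) = 5/8;  -(5/24)·log₂(5/8) = 0.1413
  (A=2,B=1): P(A|B) = (5/48)/(1/6) = 5/8;  -(5/48)·log₂(5/8) = 0.0706
  (A=2,B=2): P(A|B) = (5/16)/(1/2) = 5/8;  -(5/16)·log₂(5/8) = 0.2119
H(A|B) = 0.1572 + 0.0786 + 0.2357 + 0.1436 + 0.0718 + 0.2154 + 0.1413 + 0.0706 + 0.2119
  = 1.3261 bits

H(A,B) = H(B) + H(A|B) = 1.4591 + 1.3261 = 2.7852 bits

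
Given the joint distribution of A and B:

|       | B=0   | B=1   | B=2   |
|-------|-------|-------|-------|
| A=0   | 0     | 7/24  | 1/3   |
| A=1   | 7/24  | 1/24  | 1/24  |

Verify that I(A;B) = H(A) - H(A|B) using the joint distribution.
Left side, from I(A;B) = H(A) + H(B) - H(A,B):
Marginal P(A) (row sums):
  P(A=0) = 0 + 7/24 + 1/3 = 5/8
  P(A=1) = 7/24 + 1/24 + 1/24 = 3/8
Marginal P(B) (column sums):
  P(B=0) = 0 + 7/24 = 7/24
  P(B=1) = 7/24 + 1/24 = 1/3
  P(B=2) = 1/3 + 1/24 = 3/8

H(A) = -[(5/8)·log₂(5/8) + (3/8)·log₂(3/8)]
  = 0.4238 + 0.5306
  = 0.9544 bits
H(B) = -[(7/24)·log₂(7/24) + (1/3)·log₂(1/3) + (3/8)·log₂(3/8)]
  = 0.5185 + 0.5283 + 0.5306
  = 1.5774 bits
H(A,B) = -[(7/24)·log₂(7/24) + (1/3)·log₂(1/3) + (7/24)·log₂(7/24) + (1/24)·log₂(1/24) + (1/24)·log₂(1/24)]
  = 0.5185 + 0.5283 + 0.5185 + 0.1910 + 0.1910
  = 1.9473 bits

I(A;B) = H(A) + H(B) - H(A,B)
  = 0.9544 + 1.5774 - 1.9473
  = 0.5845 bits

Right side, with H(A|B) computed directly from the conditional probabilities:
H(A|B) = -Σ P(A,B)·log₂ P(A|B), where P(A|B) = P(A,B) / P(B)
  (cells with P(A,B) = 0 contribute 0)
  (A=0,B=1): P(A|B) = (7/24)/(1/3) = 7/8;  -(7/24)·log₂(7/8) = 0.0562
  (A=0,B=2): P(A|B) = (1/3)/(3/8) = 8/9;  -(1/3)·log₂(8/9) = 0.0566
  (A=1,B=0): P(A|B) = (7/24)/(7/24) = 1;  -(7/24)·log₂(1) = 0.0000
  (A=1,B=1): P(A|B) = (1/24)/(1/3) = 1/8;  -(1/24)·log₂(1/8) = 0.1250
  (A=1,B=2): P(A|B) = (1/24)/(3/8) = 1/9;  -(1/24)·log₂(1/9) = 0.1321
H(A|B) = 0.0562 + 0.0566 + 0.0000 + 0.1250 + 0.1321
  = 0.3699 bits
H(A) - H(A|B) = 0.9544 - 0.3699 = 0.5845 bits

Both sides equal 0.5845 bits, so I(A;B) = H(A) - H(A|B) ✓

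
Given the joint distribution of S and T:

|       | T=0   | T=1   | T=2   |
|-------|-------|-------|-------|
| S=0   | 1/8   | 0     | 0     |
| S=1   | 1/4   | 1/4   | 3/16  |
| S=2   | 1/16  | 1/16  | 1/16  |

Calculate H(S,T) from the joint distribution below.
H(S,T) = -Σ P(S,T) log₂ P(S,T), summed over the non-zero cells:
H(S,T) = -[(1/8)·log₂(1/8) + (1/4)·log₂(1/4) + (1/4)·log₂(1/4) + (3/16)·log₂(3/16) + (1/16)·log₂(1/16) + (1/16)·log₂(1/16) + (1/16)·log₂(1/16)]
  = 0.3750 + 0.5000 + 0.5000 + 0.4528 + 0.2500 + 0.2500 + 0.2500
  = 2.5778 bits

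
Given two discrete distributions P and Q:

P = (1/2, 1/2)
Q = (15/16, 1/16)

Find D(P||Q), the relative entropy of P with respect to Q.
D(P||Q) = Σ P(i) log₂(P(i)/Q(i))
  i=0: (1/2) × log₂((1/2)/(15/16)) = (1/2) × log₂(8/15) = -0.4534
  i=1: (1/2) × log₂((1/2)/(1/16)) = (1/2) × log₂(8) = 1.5000
D(P||Q) = -0.4534 + 1.5000
  = 1.0466 bits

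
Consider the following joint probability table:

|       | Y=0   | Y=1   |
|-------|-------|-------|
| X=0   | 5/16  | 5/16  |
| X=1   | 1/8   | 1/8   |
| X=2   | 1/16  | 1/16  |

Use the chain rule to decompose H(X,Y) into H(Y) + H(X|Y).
By the chain rule: H(X,Y) = H(Y) + H(X|Y)

Marginal P(Y) (column sums):
  P(Y=0) = 5/16 + 1/8 + 1/16 = 1/2
  P(Y=1) = 5/16 + 1/8 + 1/16 = 1/2
H(Y) = -[(1/2)·log₂(1/2) + (1/2)·log₂(1/2)]
  = 0.5000 + 0.5000
  = 1.0000 bits
H(X|Y) = -Σ P(X,Y)·log₂ P(X|Y), where P(X|Y) = P(X,Y) / P(Y)
  (X=0,Y=0): P(X|Y) = (5/16)/(1/2) = 5/8;  -(5/16)·log₂(5/8) = 0.2119
  (X=0,Y=1): P(X|Y) = (5/16)/(1/2) = 5/8;  -(5/16)·log₂(5/8) = 0.2119
  (X=1,Y=0): P(X|Y) = (1/8)/(1/2) = 1/4;  -(1/8)·log₂(1/4) = 0.2500
  (X=1,Y=1): P(X|Y) = (1/8)/(1/2) = 1/4;  -(1/8)·log₂(1/4) = 0.2500
  (X=2,Y=0): P(X|Y) = (1/16)/(1/2) = 1/8;  -(1/16)·log₂(1/8) = 0.1875
  (X=2,Y=1): P(X|Y) = (1/16)/(1/2) = 1/8;  -(1/16)·log₂(1/8) = 0.1875
H(X|Y) = 0.2119 + 0.2119 + 0.2500 + 0.2500 + 0.1875 + 0.1875
  = 1.2988 bits

H(X,Y) = H(Y) + H(X|Y) = 1.0000 + 1.2988 = 2.2988 bits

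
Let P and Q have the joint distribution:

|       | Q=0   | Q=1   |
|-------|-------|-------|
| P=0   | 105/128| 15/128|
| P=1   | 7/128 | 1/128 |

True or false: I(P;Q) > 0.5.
Marginal P(P) (row sums):
  P(P=0) = 105/128 + 15/128 = 15/16
  P(P=1) = 7/128 + 1/128 = 1/16
Marginal P(Q) (column sums):
  P(Q=0) = 105/128 + 7/128 = 7/8
  P(Q=1) = 15/128 + 1/128 = 1/8

H(P) = -[(15/16)·log₂(15/16) + (1/16)·log₂(1/16)]
  = 0.0873 + 0.2500
  = 0.3373 bits
H(Q) = -[(7/8)·log₂(7/8) + (1/8)·log₂(1/8)]
  = 0.1686 + 0.3750
  = 0.5436 bits
H(P,Q) = -[(105/128)·log₂(105/128) + (15/128)·log₂(15/128) + (7/128)·log₂(7/128) + (1/128)·log₂(1/128)]
  = 0.2344 + 0.3625 + 0.2293 + 0.0547
  = 0.8809 bits

I(P;Q) = H(P) + H(Q) - H(P,Q)
  = 0.3373 + 0.5436 - 0.8809
  = 0.0000 bits

False. I(P;Q) = 0.0000 bits, which is ≤ 0.5 bits.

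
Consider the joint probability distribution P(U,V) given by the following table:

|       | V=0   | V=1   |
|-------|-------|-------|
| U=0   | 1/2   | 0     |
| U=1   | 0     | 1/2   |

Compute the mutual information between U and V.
Marginal P(U) (row sums):
  P(U=0) = 1/2 + 0 = 1/2
  P(U=1) = 0 + 1/2 = 1/2
Marginal P(V) (column sums):
  P(V=0) = 1/2 + 0 = 1/2
  P(V=1) = 0 + 1/2 = 1/2

H(U) = -[(1/2)·log₂(1/2) + (1/2)·log₂(1/2)]
  = 0.5000 + 0.5000
  = 1.0000 bits
H(V) = -[(1/2)·log₂(1/2) + (1/2)·log₂(1/2)]
  = 0.5000 + 0.5000
  = 1.0000 bits
H(U,V) = -[(1/2)·log₂(1/2) + (1/2)·log₂(1/2)]
  = 0.5000 + 0.5000
  = 1.0000 bits

I(U;V) = H(U) + H(V) - H(U,V)
  = 1.0000 + 1.0000 - 1.0000
  = 1.0000 bits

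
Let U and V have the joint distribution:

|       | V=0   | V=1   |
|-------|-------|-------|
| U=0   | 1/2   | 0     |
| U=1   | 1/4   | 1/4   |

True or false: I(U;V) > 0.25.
Marginal P(U) (row sums):
  P(U=0) = 1/2 + 0 = 1/2
  P(U=1) = 1/4 + 1/4 = 1/2
Marginal P(V) (column sums):
  P(V=0) = 1/2 + 1/4 = 3/4
  P(V=1) = 0 + 1/4 = 1/4

H(U) = -[(1/2)·log₂(1/2) + (1/2)·log₂(1/2)]
  = 0.5000 + 0.5000
  = 1.0000 bits
H(V) = -[(3/4)·log₂(3/4) + (1/4)·log₂(1/4)]
  = 0.3113 + 0.5000
  = 0.8113 bits
H(U,V) = -[(1/2)·log₂(1/2) + (1/4)·log₂(1/4) + (1/4)·log₂(1/4)]
  = 0.5000 + 0.5000 + 0.5000
  = 1.5000 bits

I(U;V) = H(U) + H(V) - H(U,V)
  = 1.0000 + 0.8113 - 1.5000
  = 0.3113 bits

True. I(U;V) = 0.3113 bits, which is > 0.25 bits.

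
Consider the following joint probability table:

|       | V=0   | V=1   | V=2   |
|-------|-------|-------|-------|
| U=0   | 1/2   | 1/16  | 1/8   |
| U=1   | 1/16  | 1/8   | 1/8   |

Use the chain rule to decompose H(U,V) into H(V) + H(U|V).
By the chain rule: H(U,V) = H(V) + H(U|V)

Marginal P(V) (column sums):
  P(V=0) = 1/2 + 1/16 = 9/16
  P(V=1) = 1/16 + 1/8 = 3/16
  P(V=2) = 1/8 + 1/8 = 1/4
H(V) = -[(9/16)·log₂(9/16) + (3/16)·log₂(3/16) + (1/4)·log₂(1/4)]
  = 0.4669 + 0.4528 + 0.5000
  = 1.4197 bits
H(U|V) = -Σ P(U,V)·log₂ P(U|V), where P(U|V) = P(U,V) / P(V)
  (U=0,V=0): P(U|V) = (1/2)/(9/16) = 8/9;  -(1/2)·log₂(8/9) = 0.0850
  (U=0,V=1): P(U|V) = (1/16)/(3/16) = 1/3;  -(1/16)·log₂(1/3) = 0.0991
  (U=0,V=2): P(U|V) = (1/8)/(1/4) = 1/2;  -(1/8)·log₂(1/2) = 0.1250
  (U=1,V=0): P(U|V) = (1/16)/(9/16) = 1/9;  -(1/16)·log₂(1/9) = 0.1981
  (U=1,V=1): P(U|V) = (1/8)/(3/16) = 2/3;  -(1/8)·log₂(2/3) = 0.0731
  (U=1,V=2): P(U|V) = (1/8)/(1/4) = 1/2;  -(1/8)·log₂(1/2) = 0.1250
H(U|V) = 0.0850 + 0.0991 + 0.1250 + 0.1981 + 0.0731 + 0.1250
  = 0.7053 bits

H(U,V) = H(V) + H(U|V) = 1.4197 + 0.7053 = 2.1250 bits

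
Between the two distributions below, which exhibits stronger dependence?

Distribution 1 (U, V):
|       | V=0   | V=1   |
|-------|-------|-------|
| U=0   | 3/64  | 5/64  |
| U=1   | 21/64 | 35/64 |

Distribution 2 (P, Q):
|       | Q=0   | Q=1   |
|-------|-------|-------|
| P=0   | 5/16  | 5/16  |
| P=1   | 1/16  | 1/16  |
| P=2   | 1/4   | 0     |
Distribution 1 (U, V):
Marginal P(U) (row sums):
  P(U=0) = 3/64 + 5/64 = 1/8
  P(U=1) = 21/64 + 35/64 = 7/8
Marginal P(V) (column sums):
  P(V=0) = 3/64 + 21/64 = 3/8
  P(V=1) = 5/64 + 35/64 = 5/8

H(U) = -[(1/8)·log₂(1/8) + (7/8)·log₂(7/8)]
  = 0.3750 + 0.1686
  = 0.5436 bits
H(V) = -[(3/8)·log₂(3/8) + (5/8)·log₂(5/8)]
  = 0.5306 + 0.4238
  = 0.9544 bits
H(U,V) = -[(3/64)·log₂(3/64) + (5/64)·log₂(5/64) + (21/64)·log₂(21/64) + (35/64)·log₂(35/64)]
  = 0.2070 + 0.2873 + 0.5275 + 0.4762
  = 1.4980 bits

I(U;V) = H(U) + H(V) - H(U,V)
  = 0.5436 + 0.9544 - 1.4980
  = 0.0000 bits

Distribution 2 (P, Q):
Marginal P(P) (row sums):
  P(P=0) = 5/16 + 5/16 = 5/8
  P(P=1) = 1/16 + 1/16 = 1/8
  P(P=2) = 1/4 + 0 = 1/4
Marginal P(Q) (column sums):
  P(Q=0) = 5/16 + 1/16 + 1/4 = 5/8
  P(Q=1) = 5/16 + 1/16 + 0 = 3/8

H(P) = -[(5/8)·log₂(5/8) + (1/8)·log₂(1/8) + (1/4)·log₂(1/4)]
  = 0.4238 + 0.3750 + 0.5000
  = 1.2988 bits
H(Q) = -[(5/8)·log₂(5/8) + (3/8)·log₂(3/8)]
  = 0.4238 + 0.5306
  = 0.9544 bits
H(P,Q) = -[(5/16)·log₂(5/16) + (5/16)·log₂(5/16) + (1/16)·log₂(1/16) + (1/16)·log₂(1/16) + (1/4)·log₂(1/4)]
  = 0.5244 + 0.5244 + 0.2500 + 0.2500 + 0.5000
  = 2.0488 bits

I(P;Q) = H(P) + H(Q) - H(P,Q)
  = 1.2988 + 0.9544 - 2.0488
  = 0.2044 bits

I(P;Q) = 0.2044 bits > I(U;V) = 0.0000 bits, so (P, Q) has the higher mutual information (stronger dependence).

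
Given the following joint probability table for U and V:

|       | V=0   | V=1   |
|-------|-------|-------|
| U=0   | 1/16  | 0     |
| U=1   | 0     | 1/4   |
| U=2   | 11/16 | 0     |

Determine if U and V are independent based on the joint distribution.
Marginal P(U) (row sums):
  P(U=0) = 1/16 + 0 = 1/16
  P(U=1) = 0 + 1/4 = 1/4
  P(U=2) = 11/16 + 0 = 11/16
Marginal P(V) (column sums):
  P(V=0) = 1/16 + 0 + 11/16 = 3/4
  P(V=1) = 0 + 1/4 + 0 = 1/4

U and V are independent iff P(U=i,V=j) = P(U=i)·P(V=j) for every cell.
  P(U=0)·P(V=0) = 1/16 × 3/4 = 3/64, but P(U=0,V=0) = 1/16 ✗

No, U and V are not independent. Quantitatively, I(U;V) > 0:

H(U) = -[(1/16)·log₂(1/16) + (1/4)·log₂(1/4) + (11/16)·log₂(11/16)]
  = 0.2500 + 0.5000 + 0.3716
  = 1.1216 bits
H(V) = -[(3/4)·log₂(3/4) + (1/4)·log₂(1/4)]
  = 0.3113 + 0.5000
  = 0.8113 bits
H(U,V) = -[(1/16)·log₂(1/16) + (1/4)·log₂(1/4) + (11/16)·log₂(11/16)]
  = 0.2500 + 0.5000 + 0.3716
  = 1.1216 bits
I(U;V) = H(U) + H(V) - H(U,V) = 1.1216 + 0.8113 - 1.1216 = 0.8113 bits > 0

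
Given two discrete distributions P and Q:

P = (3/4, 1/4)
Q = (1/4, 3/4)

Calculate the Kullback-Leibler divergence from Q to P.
D(P||Q) = Σ P(i) log₂(P(i)/Q(i))
  i=0: (3/4) × log₂((3/4)/(1/4)) = (3/4) × log₂(3) = 1.1887
  i=1: (1/4) × log₂((1/4)/(3/4)) = (1/4) × log₂(1/3) = -0.3962
D(P||Q) = 1.1887 - 0.3962
  = 0.7925 bits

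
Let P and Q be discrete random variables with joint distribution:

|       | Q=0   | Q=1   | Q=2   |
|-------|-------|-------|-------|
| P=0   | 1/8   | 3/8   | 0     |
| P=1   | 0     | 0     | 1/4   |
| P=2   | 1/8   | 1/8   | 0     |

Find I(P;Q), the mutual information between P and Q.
Marginal P(P) (row sums):
  P(P=0) = 1/8 + 3/8 + 0 = 1/2
  P(P=1) = 0 + 0 + 1/4 = 1/4
  P(P=2) = 1/8 + 1/8 + 0 = 1/4
Marginal P(Q) (column sums):
  P(Q=0) = 1/8 + 0 + 1/8 = 1/4
  P(Q=1) = 3/8 + 0 + 1/8 = 1/2
  P(Q=2) = 0 + 1/4 + 0 = 1/4

H(P) = -[(1/2)·log₂(1/2) + (1/4)·log₂(1/4) + (1/4)·log₂(1/4)]
  = 0.5000 + 0.5000 + 0.5000
  = 1.5000 bits
H(Q) = -[(1/4)·log₂(1/4) + (1/2)·log₂(1/2) + (1/4)·log₂(1/4)]
  = 0.5000 + 0.5000 + 0.5000
  = 1.5000 bits
H(P,Q) = -[(1/8)·log₂(1/8) + (3/8)·log₂(3/8) + (1/4)·log₂(1/4) + (1/8)·log₂(1/8) + (1/8)·log₂(1/8)]
  = 0.3750 + 0.5306 + 0.5000 + 0.3750 + 0.3750
  = 2.1556 bits

I(P;Q) = H(P) + H(Q) - H(P,Q)
  = 1.5000 + 1.5000 - 2.1556
  = 0.8444 bits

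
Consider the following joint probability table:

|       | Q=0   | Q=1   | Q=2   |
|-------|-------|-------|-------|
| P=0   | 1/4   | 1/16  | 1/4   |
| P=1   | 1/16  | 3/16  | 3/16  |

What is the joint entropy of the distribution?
H(P,Q) = -Σ P(P,Q) log₂ P(P,Q), summed over the non-zero cells:
H(P,Q) = -[(1/4)·log₂(1/4) + (1/16)·log₂(1/16) + (1/4)·log₂(1/4) + (1/16)·log₂(1/16) + (3/16)·log₂(3/16) + (3/16)·log₂(3/16)]
  = 0.5000 + 0.2500 + 0.5000 + 0.2500 + 0.4528 + 0.4528
  = 2.4056 bits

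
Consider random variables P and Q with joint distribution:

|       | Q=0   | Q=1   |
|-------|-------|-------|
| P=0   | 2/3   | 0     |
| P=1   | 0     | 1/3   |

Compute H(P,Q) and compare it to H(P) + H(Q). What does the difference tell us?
Marginal P(P) (row sums):
  P(P=0) = 2/3 + 0 = 2/3
  P(P=1) = 0 + 1/3 = 1/3
Marginal P(Q) (column sums):
  P(Q=0) = 2/3 + 0 = 2/3
  P(Q=1) = 0 + 1/3 = 1/3

H(P,Q) = -[(2/3)·log₂(2/3) + (1/3)·log₂(1/3)]
  = 0.3900 + 0.5283
  = 0.9183 bits
H(P) = -[(2/3)·log₂(2/3) + (1/3)·log₂(1/3)]
  = 0.3900 + 0.5283
  = 0.9183 bits
H(Q) = -[(2/3)·log₂(2/3) + (1/3)·log₂(1/3)]
  = 0.3900 + 0.5283
  = 0.9183 bits

H(P) + H(Q) = 0.9183 + 0.9183 = 1.8366 bits
Difference: H(P) + H(Q) - H(P,Q) = 1.8366 - 0.9183 = 0.9183 bits = I(P;Q)

The difference is the mutual information; it is positive here, so P and Q are dependent (knowing one reduces uncertainty about the other by 0.9183 bits).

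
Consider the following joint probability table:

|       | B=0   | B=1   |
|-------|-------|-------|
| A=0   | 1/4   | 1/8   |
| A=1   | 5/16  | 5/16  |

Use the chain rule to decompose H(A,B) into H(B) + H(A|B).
By the chain rule: H(A,B) = H(B) + H(A|B)

Marginal P(B) (column sums):
  P(B=0) = 1/4 + 5/16 = 9/16
  P(B=1) = 1/8 + 5/16 = 7/16
H(B) = -[(9/16)·log₂(9/16) + (7/16)·log₂(7/16)]
  = 0.4669 + 0.5218
  = 0.9887 bits
H(A|B) = -Σ P(A,B)·log₂ P(A|B), where P(A|B) = P(A,B) / P(B)
  (A=0,B=0): P(A|B) = (1/4)/(9/16) = 4/9;  -(1/4)·log₂(4/9) = 0.2925
  (A=0,B=1): P(A|B) = (1/8)/(7/16) = 2/7;  -(1/8)·log₂(2/7) = 0.2259
  (A=1,B=0): P(A|B) = (5/16)/(9/16) = 5/9;  -(5/16)·log₂(5/9) = 0.2650
  (A=1,B=1): P(A|B) = (5/16)/(7/16) = 5/7;  -(5/16)·log₂(5/7) = 0.1517
H(A|B) = 0.2925 + 0.2259 + 0.2650 + 0.1517
  = 0.9351 bits

H(A,B) = H(B) + H(A|B) = 0.9887 + 0.9351 = 1.9238 bits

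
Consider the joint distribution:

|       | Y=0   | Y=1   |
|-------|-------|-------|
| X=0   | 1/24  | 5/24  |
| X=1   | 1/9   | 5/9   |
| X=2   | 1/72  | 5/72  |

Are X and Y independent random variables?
Marginal P(X) (row sums):
  P(X=0) = 1/24 + 5/24 = 1/4
  P(X=1) = 1/9 + 5/9 = 2/3
  P(X=2) = 1/72 + 5/72 = 1/12
Marginal P(Y) (column sums):
  P(Y=0) = 1/24 + 1/9 + 1/72 = 1/6
  P(Y=1) = 5/24 + 5/9 + 5/72 = 5/6

X and Y are independent iff P(X=i,Y=j) = P(X=i)·P(Y=j) for every cell.
  P(X=0)·P(Y=0) = 1/4 × 1/6 = 1/24 = P(X=0,Y=0) ✓
  P(X=0)·P(Y=1) = 1/4 × 5/6 = 5/24 = P(X=0,Y=1) ✓
  P(X=1)·P(Y=0) = 2/3 × 1/6 = 1/9 = P(X=1,Y=0) ✓
  P(X=1)·P(Y=1) = 2/3 × 5/6 = 5/9 = P(X=1,Y=1) ✓
  P(X=2)·P(Y=0) = 1/12 × 1/6 = 1/72 = P(X=2,Y=0) ✓
  P(X=2)·P(Y=1) = 1/12 × 5/6 = 5/72 = P(X=2,Y=1) ✓

Yes, X and Y are independent: every cell factors, so I(X;Y) = 0 bits.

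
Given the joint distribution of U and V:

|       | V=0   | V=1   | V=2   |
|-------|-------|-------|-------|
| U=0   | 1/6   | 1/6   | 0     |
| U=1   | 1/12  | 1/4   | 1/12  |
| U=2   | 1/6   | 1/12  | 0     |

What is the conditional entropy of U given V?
Marginal P(V) (column sums):
  P(V=0) = 1/6 + 1/12 + 1/6 = 5/12
  P(V=1) = 1/6 + 1/4 + 1/12 = 1/2
  P(V=2) = 0 + 1/12 + 0 = 1/12

H(U|V) = -Σ P(U,V)·log₂ P(U|V), where P(U|V) = P(U,V) / P(V)
  (cells with P(U,V) = 0 contribute 0)
  (U=0,V=0): P(U|V) = (1/6)/(5/12) = 2/5;  -(1/6)·log₂(2/5) = 0.2203
  (U=0,V=1): P(U|V) = (1/6)/(1/2) = 1/3;  -(1/6)·log₂(1/3) = 0.2642
  (U=1,V=0): P(U|V) = (1/12)/(5/12) = 1/5;  -(1/12)·log₂(1/5) = 0.1935
  (U=1,V=1): P(U|V) = (1/4)/(1/2) = 1/2;  -(1/4)·log₂(1/2) = 0.2500
  (U=1,V=2): P(U|V) = (1/12)/(1/12) = 1;  -(1/12)·log₂(1) = 0.0000
  (U=2,V=0): P(U|V) = (1/6)/(5/12) = 2/5;  -(1/6)·log₂(2/5) = 0.2203
  (U=2,V=1): P(U|V) = (1/12)/(1/2) = 1/6;  -(1/12)·log₂(1/6) = 0.2154
H(U|V) = 0.2203 + 0.2642 + 0.1935 + 0.2500 + 0.0000 + 0.2203 + 0.2154
  = 1.3637 bits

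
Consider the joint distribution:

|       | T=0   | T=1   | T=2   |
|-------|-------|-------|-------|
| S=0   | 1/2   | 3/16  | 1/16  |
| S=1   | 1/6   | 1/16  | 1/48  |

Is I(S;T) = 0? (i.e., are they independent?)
Marginal P(S) (row sums):
  P(S=0) = 1/2 + 3/16 + 1/16 = 3/4
  P(S=1) = 1/6 + 1/16 + 1/48 = 1/4
Marginal P(T) (column sums):
  P(T=0) = 1/2 + 1/6 = 2/3
  P(T=1) = 3/16 + 1/16 = 1/4
  P(T=2) = 1/16 + 1/48 = 1/12

S and T are independent iff P(S=i,T=j) = P(S=i)·P(T=j) for every cell.
  P(S=0)·P(T=0) = 3/4 × 2/3 = 1/2 = P(S=0,T=0) ✓
  P(S=0)·P(T=1) = 3/4 × 1/4 = 3/16 = P(S=0,T=1) ✓
  P(S=0)·P(T=2) = 3/4 × 1/12 = 1/16 = P(S=0,T=2) ✓
  P(S=1)·P(T=0) = 1/4 × 2/3 = 1/6 = P(S=1,T=0) ✓
  P(S=1)·P(T=1) = 1/4 × 1/4 = 1/16 = P(S=1,T=1) ✓
  P(S=1)·P(T=2) = 1/4 × 1/12 = 1/48 = P(S=1,T=2) ✓

Yes, S and T are independent: every cell factors, so I(S;T) = 0 bits.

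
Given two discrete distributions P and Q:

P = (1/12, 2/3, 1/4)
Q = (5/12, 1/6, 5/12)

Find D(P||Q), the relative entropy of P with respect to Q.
D(P||Q) = Σ P(i) log₂(P(i)/Q(i))
  i=0: (1/12) × log₂((1/12)/(5/12)) = (1/12) × log₂(1/5) = -0.1935
  i=1: (2/3) × log₂((2/3)/(1/6)) = (2/3) × log₂(4) = 1.3333
  i=2: (1/4) × log₂((1/4)/(5/12)) = (1/4) × log₂(3/5) = -0.1842
D(P||Q) = -0.1935 + 1.3333 - 0.1842
  = 0.9556 bits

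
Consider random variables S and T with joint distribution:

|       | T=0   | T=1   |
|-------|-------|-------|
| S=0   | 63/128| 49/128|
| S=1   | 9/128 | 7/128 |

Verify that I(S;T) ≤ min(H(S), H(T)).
Marginal P(S) (row sums):
  P(S=0) = 63/128 + 49/128 = 7/8
  P(S=1) = 9/128 + 7/128 = 1/8
Marginal P(T) (column sums):
  P(T=0) = 63/128 + 9/128 = 9/16
  P(T=1) = 49/128 + 7/128 = 7/16

H(S) = -[(7/8)·log₂(7/8) + (1/8)·log₂(1/8)]
  = 0.1686 + 0.3750
  = 0.5436 bits
H(T) = -[(9/16)·log₂(9/16) + (7/16)·log₂(7/16)]
  = 0.4669 + 0.5218
  = 0.9887 bits
H(S,T) = -[(63/128)·log₂(63/128) + (49/128)·log₂(49/128) + (9/128)·log₂(9/128) + (7/128)·log₂(7/128)]
  = 0.5034 + 0.5303 + 0.2693 + 0.2293
  = 1.5323 bits

I(S;T) = H(S) + H(T) - H(S,T)
  = 0.5436 + 0.9887 - 1.5323
  = 0.0000 bits

min(H(S), H(T)) = min(0.5436, 0.9887) = 0.5436 bits
Since 0.0000 ≤ 0.5436, the bound is satisfied ✓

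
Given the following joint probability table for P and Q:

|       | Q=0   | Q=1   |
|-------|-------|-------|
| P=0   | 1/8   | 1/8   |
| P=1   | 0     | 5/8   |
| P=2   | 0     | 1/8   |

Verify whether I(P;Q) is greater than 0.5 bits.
Marginal P(P) (row sums):
  P(P=0) = 1/8 + 1/8 = 1/4
  P(P=1) = 0 + 5/8 = 5/8
  P(P=2) = 0 + 1/8 = 1/8
Marginal P(Q) (column sums):
  P(Q=0) = 1/8 + 0 + 0 = 1/8
  P(Q=1) = 1/8 + 5/8 + 1/8 = 7/8

H(P) = -[(1/4)·log₂(1/4) + (5/8)·log₂(5/8) + (1/8)·log₂(1/8)]
  = 0.5000 + 0.4238 + 0.3750
  = 1.2988 bits
H(Q) = -[(1/8)·log₂(1/8) + (7/8)·log₂(7/8)]
  = 0.3750 + 0.1686
  = 0.5436 bits
H(P,Q) = -[(1/8)·log₂(1/8) + (1/8)·log₂(1/8) + (5/8)·log₂(5/8) + (1/8)·log₂(1/8)]
  = 0.3750 + 0.3750 + 0.4238 + 0.3750
  = 1.5488 bits

I(P;Q) = H(P) + H(Q) - H(P,Q)
  = 1.2988 + 0.5436 - 1.5488
  = 0.2936 bits

No. I(P;Q) = 0.2936 bits, which is ≤ 0.5 bits.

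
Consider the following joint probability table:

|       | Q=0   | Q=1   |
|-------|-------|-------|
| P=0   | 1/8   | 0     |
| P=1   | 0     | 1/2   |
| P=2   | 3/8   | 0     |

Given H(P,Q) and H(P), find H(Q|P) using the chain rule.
From the chain rule: H(P,Q) = H(P) + H(Q|P)
Therefore: H(Q|P) = H(P,Q) - H(P)

H(P,Q) = -[(1/8)·log₂(1/8) + (1/2)·log₂(1/2) + (3/8)·log₂(3/8)]
  = 0.3750 + 0.5000 + 0.5306
  = 1.4056 bits
Marginal P(P) (row sums):
  P(P=0) = 1/8 + 0 = 1/8
  P(P=1) = 0 + 1/2 = 1/2
  P(P=2) = 3/8 + 0 = 3/8
H(P) = -[(1/8)·log₂(1/8) + (1/2)·log₂(1/2) + (3/8)·log₂(3/8)]
  = 0.3750 + 0.5000 + 0.5306
  = 1.4056 bits

H(Q|P) = 1.4056 - 1.4056 = 0.0000 bits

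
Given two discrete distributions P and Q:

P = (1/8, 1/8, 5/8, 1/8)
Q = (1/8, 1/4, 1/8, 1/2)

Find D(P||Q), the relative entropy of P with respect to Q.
D(P||Q) = Σ P(i) log₂(P(i)/Q(i))
  i=0: (1/8) × log₂((1/8)/(1/8)) = (1/8) × log₂(1) = 0.0000
  i=1: (1/8) × log₂((1/8)/(1/4)) = (1/8) × log₂(1/2) = -0.1250
  i=2: (5/8) × log₂((5/8)/(1/8)) = (5/8) × log₂(5) = 1.4512
  i=3: (1/8) × log₂((1/8)/(1/2)) = (1/8) × log₂(1/4) = -0.2500
D(P||Q) = 0.0000 - 0.1250 + 1.4512 - 0.2500
  = 1.0762 bits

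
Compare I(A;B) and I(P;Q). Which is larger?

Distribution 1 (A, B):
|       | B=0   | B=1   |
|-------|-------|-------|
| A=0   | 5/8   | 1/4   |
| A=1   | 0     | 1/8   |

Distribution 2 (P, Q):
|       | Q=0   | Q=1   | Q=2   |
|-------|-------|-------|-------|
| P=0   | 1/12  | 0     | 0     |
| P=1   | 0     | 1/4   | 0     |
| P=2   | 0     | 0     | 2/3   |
Distribution 1 (A, B):
Marginal P(A) (row sums):
  P(A=0) = 5/8 + 1/4 = 7/8
  P(A=1) = 0 + 1/8 = 1/8
Marginal P(B) (column sums):
  P(B=0) = 5/8 + 0 = 5/8
  P(B=1) = 1/4 + 1/8 = 3/8

H(A) = -[(7/8)·log₂(7/8) + (1/8)·log₂(1/8)]
  = 0.1686 + 0.3750
  = 0.5436 bits
H(B) = -[(5/8)·log₂(5/8) + (3/8)·log₂(3/8)]
  = 0.4238 + 0.5306
  = 0.9544 bits
H(A,B) = -[(5/8)·log₂(5/8) + (1/4)·log₂(1/4) + (1/8)·log₂(1/8)]
  = 0.4238 + 0.5000 + 0.3750
  = 1.2988 bits

I(A;B) = H(A) + H(B) - H(A,B)
  = 0.5436 + 0.9544 - 1.2988
  = 0.1992 bits

Distribution 2 (P, Q):
Marginal P(P) (row sums):
  P(P=0) = 1/12 + 0 + 0 = 1/12
  P(P=1) = 0 + 1/4 + 0 = 1/4
  P(P=2) = 0 + 0 + 2/3 = 2/3
Marginal P(Q) (column sums):
  P(Q=0) = 1/12 + 0 + 0 = 1/12
  P(Q=1) = 0 + 1/4 + 0 = 1/4
  P(Q=2) = 0 + 0 + 2/3 = 2/3

H(P) = -[(1/12)·log₂(1/12) + (1/4)·log₂(1/4) + (2/3)·log₂(2/3)]
  = 0.2987 + 0.5000 + 0.3900
  = 1.1887 bits
H(Q) = -[(1/12)·log₂(1/12) + (1/4)·log₂(1/4) + (2/3)·log₂(2/3)]
  = 0.2987 + 0.5000 + 0.3900
  = 1.1887 bits
H(P,Q) = -[(1/12)·log₂(1/12) + (1/4)·log₂(1/4) + (2/3)·log₂(2/3)]
  = 0.2987 + 0.5000 + 0.3900
  = 1.1887 bits

I(P;Q) = H(P) + H(Q) - H(P,Q)
  = 1.1887 + 1.1887 - 1.1887
  = 1.1887 bits

I(P;Q) = 1.1887 bits > I(A;B) = 0.1992 bits, so (P, Q) has the higher mutual information (stronger dependence).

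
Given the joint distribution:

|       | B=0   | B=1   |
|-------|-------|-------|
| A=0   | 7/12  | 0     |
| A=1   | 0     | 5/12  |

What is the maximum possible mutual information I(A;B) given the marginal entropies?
The upper bound on mutual information is I(A;B) ≤ min(H(A), H(B)).

Marginal P(A) (row sums):
  P(A=0) = 7/12 + 0 = 7/12
  P(A=1) = 0 + 5/12 = 5/12
Marginal P(B) (column sums):
  P(B=0) = 7/12 + 0 = 7/12
  P(B=1) = 0 + 5/12 = 5/12

H(A) = -[(7/12)·log₂(7/12) + (5/12)·log₂(5/12)]
  = 0.4536 + 0.5263
  = 0.9799 bits
H(B) = -[(7/12)·log₂(7/12) + (5/12)·log₂(5/12)]
  = 0.4536 + 0.5263
  = 0.9799 bits

Maximum possible I(A;B) = min(0.9799, 0.9799) = 0.9799 bits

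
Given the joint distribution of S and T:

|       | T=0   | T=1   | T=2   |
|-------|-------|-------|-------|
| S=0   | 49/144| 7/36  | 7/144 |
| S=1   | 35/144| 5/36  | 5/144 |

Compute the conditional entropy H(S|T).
Marginal P(T) (column sums):
  P(T=0) = 49/144 + 35/144 = 7/12
  P(T=1) = 7/36 + 5/36 = 1/3
  P(T=2) = 7/144 + 5/144 = 1/12

H(S|T) = -Σ P(S,T)·log₂ P(S|T), where P(S|T) = P(S,T) / P(T)
  (S=0,T=0): P(S|T) = (49/144)/(7/12) = 7/12;  -(49/144)·log₂(7/12) = 0.2646
  (S=0,T=1): P(S|T) = (7/36)/(1/3) = 7/12;  -(7/36)·log₂(7/12) = 0.1512
  (S=0,T=2): P(S|T) = (7/144)/(1/12) = 7/12;  -(7/144)·log₂(7/12) = 0.0378
  (S=1,T=0): P(S|T) = (35/144)/(7/12) = 5/12;  -(35/144)·log₂(5/12) = 0.3070
  (S=1,T=1): P(S|T) = (5/36)/(1/3) = 5/12;  -(5/36)·log₂(5/12) = 0.1754
  (S=1,T=2): P(S|T) = (5/144)/(1/12) = 5/12;  -(5/144)·log₂(5/12) = 0.0439
H(S|T) = 0.2646 + 0.1512 + 0.0378 + 0.3070 + 0.1754 + 0.0439
  = 0.9799 bits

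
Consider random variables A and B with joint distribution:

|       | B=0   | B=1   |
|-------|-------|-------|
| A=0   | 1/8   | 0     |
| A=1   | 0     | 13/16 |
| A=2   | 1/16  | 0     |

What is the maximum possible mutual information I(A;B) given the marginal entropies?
The upper bound on mutual information is I(A;B) ≤ min(H(A), H(B)).

Marginal P(A) (row sums):
  P(A=0) = 1/8 + 0 = 1/8
  P(A=1) = 0 + 13/16 = 13/16
  P(A=2) = 1/16 + 0 = 1/16
Marginal P(B) (column sums):
  P(B=0) = 1/8 + 0 + 1/16 = 3/16
  P(B=1) = 0 + 13/16 + 0 = 13/16

H(A) = -[(1/8)·log₂(1/8) + (13/16)·log₂(13/16) + (1/16)·log₂(1/16)]
  = 0.3750 + 0.2434 + 0.2500
  = 0.8684 bits
H(B) = -[(3/16)·log₂(3/16) + (13/16)·log₂(13/16)]
  = 0.4528 + 0.2434
  = 0.6962 bits

Maximum possible I(A;B) = min(0.8684, 0.6962) = 0.6962 bits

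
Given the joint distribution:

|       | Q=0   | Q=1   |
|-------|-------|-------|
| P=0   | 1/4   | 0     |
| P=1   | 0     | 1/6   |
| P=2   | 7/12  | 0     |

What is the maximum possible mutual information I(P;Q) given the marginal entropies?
The upper bound on mutual information is I(P;Q) ≤ min(H(P), H(Q)).

Marginal P(P) (row sums):
  P(P=0) = 1/4 + 0 = 1/4
  P(P=1) = 0 + 1/6 = 1/6
  P(P=2) = 7/12 + 0 = 7/12
Marginal P(Q) (column sums):
  P(Q=0) = 1/4 + 0 + 7/12 = 5/6
  P(Q=1) = 0 + 1/6 + 0 = 1/6

H(P) = -[(1/4)·log₂(1/4) + (1/6)·log₂(1/6) + (7/12)·log₂(7/12)]
  = 0.5000 + 0.4308 + 0.4536
  = 1.3844 bits
H(Q) = -[(5/6)·log₂(5/6) + (1/6)·log₂(1/6)]
  = 0.2192 + 0.4308
  = 0.6500 bits

Maximum possible I(P;Q) = min(1.3844, 0.6500) = 0.6500 bits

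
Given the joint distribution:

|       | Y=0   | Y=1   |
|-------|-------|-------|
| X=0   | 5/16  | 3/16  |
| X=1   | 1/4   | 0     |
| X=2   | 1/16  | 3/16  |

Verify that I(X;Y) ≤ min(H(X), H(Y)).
Marginal P(X) (row sums):
  P(X=0) = 5/16 + 3/16 = 1/2
  P(X=1) = 1/4 + 0 = 1/4
  P(X=2) = 1/16 + 3/16 = 1/4
Marginal P(Y) (column sums):
  P(Y=0) = 5/16 + 1/4 + 1/16 = 5/8
  P(Y=1) = 3/16 + 0 + 3/16 = 3/8

H(X) = -[(1/2)·log₂(1/2) + (1/4)·log₂(1/4) + (1/4)·log₂(1/4)]
  = 0.5000 + 0.5000 + 0.5000
  = 1.5000 bits
H(Y) = -[(5/8)·log₂(5/8) + (3/8)·log₂(3/8)]
  = 0.4238 + 0.5306
  = 0.9544 bits
H(X,Y) = -[(5/16)·log₂(5/16) + (3/16)·log₂(3/16) + (1/4)·log₂(1/4) + (1/16)·log₂(1/16) + (3/16)·log₂(3/16)]
  = 0.5244 + 0.4528 + 0.5000 + 0.2500 + 0.4528
  = 2.1800 bits

I(X;Y) = H(X) + H(Y) - H(X,Y)
  = 1.5000 + 0.9544 - 2.1800
  = 0.2744 bits

min(H(X), H(Y)) = min(1.5000, 0.9544) = 0.9544 bits
Since 0.2744 ≤ 0.9544, the bound is satisfied ✓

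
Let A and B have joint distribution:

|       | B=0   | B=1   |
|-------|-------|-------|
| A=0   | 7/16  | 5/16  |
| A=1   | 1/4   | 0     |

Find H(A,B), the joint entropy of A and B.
H(A,B) = -Σ P(A,B) log₂ P(A,B), summed over the non-zero cells:
H(A,B) = -[(7/16)·log₂(7/16) + (5/16)·log₂(5/16) + (1/4)·log₂(1/4)]
  = 0.5218 + 0.5244 + 0.5000
  = 1.5462 bits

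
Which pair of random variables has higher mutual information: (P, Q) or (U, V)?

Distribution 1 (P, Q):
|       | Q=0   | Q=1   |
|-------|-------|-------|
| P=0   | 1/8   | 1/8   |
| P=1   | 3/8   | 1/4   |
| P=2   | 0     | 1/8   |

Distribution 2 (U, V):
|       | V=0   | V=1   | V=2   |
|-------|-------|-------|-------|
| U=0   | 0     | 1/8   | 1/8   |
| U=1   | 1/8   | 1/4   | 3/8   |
Distribution 1 (P, Q):
Marginal P(P) (row sums):
  P(P=0) = 1/8 + 1/8 = 1/4
  P(P=1) = 3/8 + 1/4 = 5/8
  P(P=2) = 0 + 1/8 = 1/8
Marginal P(Q) (column sums):
  P(Q=0) = 1/8 + 3/8 + 0 = 1/2
  P(Q=1) = 1/8 + 1/4 + 1/8 = 1/2

H(P) = -[(1/4)·log₂(1/4) + (5/8)·log₂(5/8) + (1/8)·log₂(1/8)]
  = 0.5000 + 0.4238 + 0.3750
  = 1.2988 bits
H(Q) = -[(1/2)·log₂(1/2) + (1/2)·log₂(1/2)]
  = 0.5000 + 0.5000
  = 1.0000 bits
H(P,Q) = -[(1/8)·log₂(1/8) + (1/8)·log₂(1/8) + (3/8)·log₂(3/8) + (1/4)·log₂(1/4) + (1/8)·log₂(1/8)]
  = 0.3750 + 0.3750 + 0.5306 + 0.5000 + 0.3750
  = 2.1556 bits

I(P;Q) = H(P) + H(Q) - H(P,Q)
  = 1.2988 + 1.0000 - 2.1556
  = 0.1432 bits

Distribution 2 (U, V):
Marginal P(U) (row sums):
  P(U=0) = 0 + 1/8 + 1/8 = 1/4
  P(U=1) = 1/8 + 1/4 + 3/8 = 3/4
Marginal P(V) (column sums):
  P(V=0) = 0 + 1/8 = 1/8
  P(V=1) = 1/8 + 1/4 = 3/8
  P(V=2) = 1/8 + 3/8 = 1/2

H(U) = -[(1/4)·log₂(1/4) + (3/4)·log₂(3/4)]
  = 0.5000 + 0.3113
  = 0.8113 bits
H(V) = -[(1/8)·log₂(1/8) + (3/8)·log₂(3/8) + (1/2)·log₂(1/2)]
  = 0.3750 + 0.5306 + 0.5000
  = 1.4056 bits
H(U,V) = -[(1/8)·log₂(1/8) + (1/8)·log₂(1/8) + (1/8)·log₂(1/8) + (1/4)·log₂(1/4) + (3/8)·log₂(3/8)]
  = 0.3750 + 0.3750 + 0.3750 + 0.5000 + 0.5306
  = 2.1556 bits

I(U;V) = H(U) + H(V) - H(U,V)
  = 0.8113 + 1.4056 - 2.1556
  = 0.0613 bits

I(P;Q) = 0.1432 bits > I(U;V) = 0.0613 bits, so (P, Q) has the higher mutual information (stronger dependence).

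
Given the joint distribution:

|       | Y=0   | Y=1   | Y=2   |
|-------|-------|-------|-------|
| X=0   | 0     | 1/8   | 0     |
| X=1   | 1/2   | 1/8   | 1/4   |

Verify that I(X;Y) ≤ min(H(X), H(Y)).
Marginal P(X) (row sums):
  P(X=0) = 0 + 1/8 + 0 = 1/8
  P(X=1) = 1/2 + 1/8 + 1/4 = 7/8
Marginal P(Y) (column sums):
  P(Y=0) = 0 + 1/2 = 1/2
  P(Y=1) = 1/8 + 1/8 = 1/4
  P(Y=2) = 0 + 1/4 = 1/4

H(X) = -[(1/8)·log₂(1/8) + (7/8)·log₂(7/8)]
  = 0.3750 + 0.1686
  = 0.5436 bits
H(Y) = -[(1/2)·log₂(1/2) + (1/4)·log₂(1/4) + (1/4)·log₂(1/4)]
  = 0.5000 + 0.5000 + 0.5000
  = 1.5000 bits
H(X,Y) = -[(1/8)·log₂(1/8) + (1/2)·log₂(1/2) + (1/8)·log₂(1/8) + (1/4)·log₂(1/4)]
  = 0.3750 + 0.5000 + 0.3750 + 0.5000
  = 1.7500 bits

I(X;Y) = H(X) + H(Y) - H(X,Y)
  = 0.5436 + 1.5000 - 1.7500
  = 0.2936 bits

min(H(X), H(Y)) = min(0.5436, 1.5000) = 0.5436 bits
Since 0.2936 ≤ 0.5436, the bound is satisfied ✓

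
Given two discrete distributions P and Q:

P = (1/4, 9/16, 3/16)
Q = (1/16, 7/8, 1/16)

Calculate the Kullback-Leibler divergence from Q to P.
D(P||Q) = Σ P(i) log₂(P(i)/Q(i))
  i=0: (1/4) × log₂((1/4)/(1/16)) = (1/4) × log₂(4) = 0.5000
  i=1: (9/16) × log₂((9/16)/(7/8)) = (9/16) × log₂(9/14) = -0.3586
  i=2: (3/16) × log₂((3/16)/(1/16)) = (3/16) × log₂(3) = 0.2972
D(P||Q) = 0.5000 - 0.3586 + 0.2972
  = 0.4386 bits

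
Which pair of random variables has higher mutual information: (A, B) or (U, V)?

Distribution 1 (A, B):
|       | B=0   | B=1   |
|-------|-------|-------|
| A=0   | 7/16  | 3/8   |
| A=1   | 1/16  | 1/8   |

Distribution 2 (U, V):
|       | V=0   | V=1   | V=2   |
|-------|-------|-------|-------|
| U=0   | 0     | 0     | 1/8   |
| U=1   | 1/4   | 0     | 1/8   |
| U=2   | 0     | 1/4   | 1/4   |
Distribution 1 (A, B):
Marginal P(A) (row sums):
  P(A=0) = 7/16 + 3/8 = 13/16
  P(A=1) = 1/16 + 1/8 = 3/16
Marginal P(B) (column sums):
  P(B=0) = 7/16 + 1/16 = 1/2
  P(B=1) = 3/8 + 1/8 = 1/2

H(A) = -[(13/16)·log₂(13/16) + (3/16)·log₂(3/16)]
  = 0.2434 + 0.4528
  = 0.6962 bits
H(B) = -[(1/2)·log₂(1/2) + (1/2)·log₂(1/2)]
  = 0.5000 + 0.5000
  = 1.0000 bits
H(A,B) = -[(7/16)·log₂(7/16) + (3/8)·log₂(3/8) + (1/16)·log₂(1/16) + (1/8)·log₂(1/8)]
  = 0.5218 + 0.5306 + 0.2500 + 0.3750
  = 1.6774 bits

I(A;B) = H(A) + H(B) - H(A,B)
  = 0.6962 + 1.0000 - 1.6774
  = 0.0188 bits

Distribution 2 (U, V):
Marginal P(U) (row sums):
  P(U=0) = 0 + 0 + 1/8 = 1/8
  P(U=1) = 1/4 + 0 + 1/8 = 3/8
  P(U=2) = 0 + 1/4 + 1/4 = 1/2
Marginal P(V) (column sums):
  P(V=0) = 0 + 1/4 + 0 = 1/4
  P(V=1) = 0 + 0 + 1/4 = 1/4
  P(V=2) = 1/8 + 1/8 + 1/4 = 1/2

H(U) = -[(1/8)·log₂(1/8) + (3/8)·log₂(3/8) + (1/2)·log₂(1/2)]
  = 0.3750 + 0.5306 + 0.5000
  = 1.4056 bits
H(V) = -[(1/4)·log₂(1/4) + (1/4)·log₂(1/4) + (1/2)·log₂(1/2)]
  = 0.5000 + 0.5000 + 0.5000
  = 1.5000 bits
H(U,V) = -[(1/8)·log₂(1/8) + (1/4)·log₂(1/4) + (1/8)·log₂(1/8) + (1/4)·log₂(1/4) + (1/4)·log₂(1/4)]
  = 0.3750 + 0.5000 + 0.3750 + 0.5000 + 0.5000
  = 2.2500 bits

I(U;V) = H(U) + H(V) - H(U,V)
  = 1.4056 + 1.5000 - 2.2500
  = 0.6556 bits

I(U;V) = 0.6556 bits > I(A;B) = 0.0188 bits, so (U, V) has the higher mutual information (stronger dependence).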